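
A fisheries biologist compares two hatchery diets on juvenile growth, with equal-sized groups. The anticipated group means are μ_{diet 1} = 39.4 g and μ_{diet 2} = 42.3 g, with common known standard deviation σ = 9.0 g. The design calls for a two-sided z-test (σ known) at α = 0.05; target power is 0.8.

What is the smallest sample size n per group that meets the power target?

Standardized effect: d = |μ_{diet 1} − μ_{diet 2}| / σ = |39.4 − 42.3| / 9.0 = 0.3222
For power 0.8 need Φ(δ − z_{0.025}) = 0.8, so δ = z_{0.025} + z_{0.20} = 1.960 + 0.842 = 2.802.
(For δ > 0 the lower-tail rejection region contributes negligibly to power, so the one-term inversion is standard.)
δ = d·√(n/2) ⇒ n = 2(δ/d)² = 2 × (2.802 / 0.3222)² = 151.19.
Round up to the next whole unit.

n = 152 per group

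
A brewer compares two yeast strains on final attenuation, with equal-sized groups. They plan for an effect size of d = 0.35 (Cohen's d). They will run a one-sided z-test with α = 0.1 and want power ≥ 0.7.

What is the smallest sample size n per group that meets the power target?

For power 0.7 need Φ(δ − z_{0.1}) = 0.7, so δ = z_{0.1} + z_{0.30} = 1.282 + 0.524 = 1.806.
δ = d·√(n/2) ⇒ n = 2(δ/d)² = 2 × (1.806 / 0.35)² = 53.25.
Rounding up, n = 54 per group.

n = 54 per group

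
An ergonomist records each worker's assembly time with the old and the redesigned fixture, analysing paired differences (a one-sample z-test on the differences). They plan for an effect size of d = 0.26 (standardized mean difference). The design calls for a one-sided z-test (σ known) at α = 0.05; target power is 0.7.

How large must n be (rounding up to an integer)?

n = 70

For power 0.7 need Φ(δ − z_{0.05}) = 0.7, so δ = z_{0.05} + z_{0.30} = 1.645 + 0.524 = 2.169.
δ = d·√n ⇒ n = (δ/d)² = (2.169 / 0.26)² = 69.61.
Round up to the next whole unit.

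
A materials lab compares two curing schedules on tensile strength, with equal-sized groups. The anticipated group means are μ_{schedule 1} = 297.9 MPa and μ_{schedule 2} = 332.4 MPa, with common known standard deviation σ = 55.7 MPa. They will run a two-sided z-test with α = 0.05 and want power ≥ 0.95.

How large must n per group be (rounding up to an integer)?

n = 68 per group

Standardized effect: d = |μ_{schedule 1} − μ_{schedule 2}| / σ = |297.9 − 332.4| / 55.7 = 0.6194
Set Φ(δ − 1.960) = 0.95; then δ − 1.960 = Φ⁻¹(0.95) = 1.645, giving δ = 3.605.
(Ignoring the negligible lower-tail rejection probability gives the usual closed-form inversion.)
δ = d·√(n/2) ⇒ n = 2(δ/d)² = 2 × (3.605 / 0.6194)² = 67.74.
Rounding up, n = 68 per group.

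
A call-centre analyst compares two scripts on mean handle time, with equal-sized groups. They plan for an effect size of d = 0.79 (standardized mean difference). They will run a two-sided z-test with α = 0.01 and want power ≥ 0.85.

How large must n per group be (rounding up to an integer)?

n = 42 per group

Set Φ(δ − 2.576) = 0.85; then δ − 2.576 = Φ⁻¹(0.85) = 1.036, giving δ = 3.612.
(Ignoring the negligible lower-tail rejection probability gives the usual closed-form inversion.)
δ = d·√(n/2) ⇒ n = 2(δ/d)² = 2 × (3.612 / 0.79)² = 41.82.
Round up to the next whole unit.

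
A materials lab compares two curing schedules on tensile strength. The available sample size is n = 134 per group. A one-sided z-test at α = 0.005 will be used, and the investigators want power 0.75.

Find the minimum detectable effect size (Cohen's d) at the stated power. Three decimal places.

Required noncentrality: δ = z_{0.005} + z_{0.25} = 2.576 + 0.674 = 3.250.
δ = d·√(n/2) ⇒ d = δ/√(n/2) = 3.250/√(134/2) = 0.3971.

d ≈ 0.397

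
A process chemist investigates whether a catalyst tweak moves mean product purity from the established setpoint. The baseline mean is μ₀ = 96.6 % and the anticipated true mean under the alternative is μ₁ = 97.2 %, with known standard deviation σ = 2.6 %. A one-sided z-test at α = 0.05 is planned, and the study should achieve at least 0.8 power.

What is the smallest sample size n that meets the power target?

n = 117

Standardized effect: d = |μ₁ − μ₀| / σ = |97.2 − 96.6| / 2.6 = 0.2308
Set Φ(δ − 1.645) = 0.8; then δ − 1.645 = Φ⁻¹(0.8) = 0.842, giving δ = 2.486.
δ = d·√n ⇒ n = (δ/d)² = (2.486 / 0.2308)² = 116.09.
Rounding up, n = 117.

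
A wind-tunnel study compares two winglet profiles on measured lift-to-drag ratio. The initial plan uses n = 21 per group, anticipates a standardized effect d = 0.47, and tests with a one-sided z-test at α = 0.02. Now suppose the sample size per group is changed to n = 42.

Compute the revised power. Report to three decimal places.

Power ≈ 0.540

With n = 42 per group: δ = d·√(n/2) = 0.47 × √(42/2) = 2.1538. Critical value z_{0.02} = 2.054.
Revised power = P(Z > 2.054 − δ) = Φ(0.100) = 0.5399.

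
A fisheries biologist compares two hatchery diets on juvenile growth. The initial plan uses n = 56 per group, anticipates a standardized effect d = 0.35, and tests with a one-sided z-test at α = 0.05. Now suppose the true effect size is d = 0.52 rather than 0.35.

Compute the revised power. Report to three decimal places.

Power ≈ 0.866

With d = 0.52: δ = d·√(n/2) = 0.52 × √(56/2) = 2.7516. Critical value z_{0.05} = 1.645.
Revised power = Φ(δ − 1.645) = Φ(1.107) = 0.8658.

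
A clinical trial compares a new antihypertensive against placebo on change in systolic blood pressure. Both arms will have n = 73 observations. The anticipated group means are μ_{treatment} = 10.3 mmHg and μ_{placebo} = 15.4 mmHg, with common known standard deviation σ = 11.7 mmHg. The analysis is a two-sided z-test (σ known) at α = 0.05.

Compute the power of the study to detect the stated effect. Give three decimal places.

Power ≈ 0.750

Standardized effect: d = |μ_{treatment} − μ_{placebo}| / σ = |10.3 − 15.4| / 11.7 = 0.4359
Noncentrality parameter: δ = d·√(n/2) = 0.4359 × √(73/2) = 2.6335
Two-sided α = 0.05 → critical value z_{0.025} = 1.960.
Power = Φ(δ − 1.960) + Φ(−δ − 1.960) = Φ(0.674) + Φ(-4.593) = 0.7497 + 0.0000 = 0.7497.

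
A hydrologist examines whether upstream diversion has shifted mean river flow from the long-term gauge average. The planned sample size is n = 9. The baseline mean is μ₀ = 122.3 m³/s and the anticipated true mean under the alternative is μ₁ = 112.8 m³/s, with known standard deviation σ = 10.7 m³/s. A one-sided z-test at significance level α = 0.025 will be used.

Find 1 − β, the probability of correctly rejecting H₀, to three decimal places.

Standardized effect: d = |μ₁ − μ₀| / σ = |112.8 − 122.3| / 10.7 = 0.8879
Noncentrality parameter: δ = d·√n = 0.8879 × √9 = 2.6636
One-sided α = 0.025 → critical value z_{0.025} = 1.960.
Power = Φ(δ − 1.960) = Φ(0.704) = 0.7592.

Power ≈ 0.759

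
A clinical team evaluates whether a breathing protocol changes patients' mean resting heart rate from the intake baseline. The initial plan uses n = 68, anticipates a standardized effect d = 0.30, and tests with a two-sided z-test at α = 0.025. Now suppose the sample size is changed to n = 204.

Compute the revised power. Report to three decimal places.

With n = 204: δ = d·√n = 0.30 × √204 = 4.2849. Critical value z_{0.0125} = 2.241.
Revised power = Φ(δ − 2.241) + Φ(−δ − 2.241) = Φ(2.043) + Φ(-6.526) = 0.9795 + 0.0000 = 0.9795.

Power ≈ 0.979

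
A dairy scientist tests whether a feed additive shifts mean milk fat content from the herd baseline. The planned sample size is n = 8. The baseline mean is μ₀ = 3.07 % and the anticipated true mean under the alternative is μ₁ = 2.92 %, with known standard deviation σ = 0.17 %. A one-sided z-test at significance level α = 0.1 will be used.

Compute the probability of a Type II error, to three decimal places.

Standardized effect: d = |μ₁ − μ₀| / σ = |2.92 − 3.07| / 0.17 = 0.8824
Noncentrality parameter: δ = d·√n = 0.8824 × √8 = 2.4957
Critical value for a one-sided test at α = 0.1: z_α = 1.282.
Power = P(Z > 1.282 − δ) = Φ(1.214) = 0.8876.
Type II error: β = 1 − power = 1 − 0.8876 = 0.1124.

β ≈ 0.112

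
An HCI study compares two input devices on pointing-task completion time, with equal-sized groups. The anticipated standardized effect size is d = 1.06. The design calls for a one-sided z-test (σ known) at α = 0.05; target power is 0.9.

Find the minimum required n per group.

n = 16 per group

Set Φ(δ − 1.645) = 0.9; then δ − 1.645 = Φ⁻¹(0.9) = 1.282, giving δ = 2.926.
δ = d·√(n/2) ⇒ n = 2(δ/d)² = 2 × (2.926 / 1.06)² = 15.24.
Round up to the next whole unit.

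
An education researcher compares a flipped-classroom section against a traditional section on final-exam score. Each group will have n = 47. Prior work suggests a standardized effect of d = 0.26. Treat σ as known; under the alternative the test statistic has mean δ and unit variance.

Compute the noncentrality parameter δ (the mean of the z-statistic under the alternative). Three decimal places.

δ ≈ 1.260

The noncentrality parameter scales effect size by the design's sample-size factor: δ = d·√(n/2) = 0.26 × √(47/2) = 1.2604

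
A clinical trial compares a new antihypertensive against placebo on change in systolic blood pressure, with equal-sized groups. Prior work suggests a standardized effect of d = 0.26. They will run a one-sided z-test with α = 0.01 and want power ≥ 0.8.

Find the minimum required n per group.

n = 297 per group

For power 0.8 need Φ(δ − z_{0.01}) = 0.8, so δ = z_{0.01} + z_{0.20} = 2.326 + 0.842 = 3.168.
δ = d·√(n/2) ⇒ n = 2(δ/d)² = 2 × (3.168 / 0.26)² = 296.92.
Rounding up, n = 297 per group.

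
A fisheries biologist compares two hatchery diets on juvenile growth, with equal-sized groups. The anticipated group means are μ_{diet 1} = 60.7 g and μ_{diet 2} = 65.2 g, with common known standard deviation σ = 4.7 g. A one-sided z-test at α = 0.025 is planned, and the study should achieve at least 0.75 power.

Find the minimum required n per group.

Standardized effect: d = |μ_{diet 1} − μ_{diet 2}| / σ = |60.7 − 65.2| / 4.7 = 0.9574
Set Φ(δ − 1.960) = 0.75; then δ − 1.960 = Φ⁻¹(0.75) = 0.674, giving δ = 2.634.
δ = d·√(n/2) ⇒ n = 2(δ/d)² = 2 × (2.634 / 0.9574)² = 15.14.
Round up to the next whole unit.

n = 16 per group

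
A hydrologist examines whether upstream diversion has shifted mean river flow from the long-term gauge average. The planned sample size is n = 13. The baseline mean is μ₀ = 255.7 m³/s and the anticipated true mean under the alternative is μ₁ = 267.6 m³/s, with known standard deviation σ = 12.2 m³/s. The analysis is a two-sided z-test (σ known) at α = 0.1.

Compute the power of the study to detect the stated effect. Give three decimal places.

Standardized effect: d = |μ₁ − μ₀| / σ = |267.6 − 255.7| / 12.2 = 0.9754
Noncentrality parameter: δ = d·√n = 0.9754 × √13 = 3.5169
Critical value for a two-sided test at α = 0.1: z_{α/2} = 1.645.
Power = Φ(δ − 1.645) + Φ(−δ − 1.645) = Φ(1.872) + Φ(-5.162) = 0.9694 + 0.0000 = 0.9694.

Power ≈ 0.969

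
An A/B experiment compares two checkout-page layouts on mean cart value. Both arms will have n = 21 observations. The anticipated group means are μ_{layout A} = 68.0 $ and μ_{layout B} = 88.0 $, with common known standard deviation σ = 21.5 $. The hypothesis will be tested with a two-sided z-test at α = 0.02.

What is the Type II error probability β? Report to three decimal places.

β ≈ 0.246

Standardized effect: d = |μ_{layout A} − μ_{layout B}| / σ = |68.0 − 88.0| / 21.5 = 0.9302
Noncentrality parameter: δ = d·√(n/2) = 0.9302 × √(21/2) = 3.0143
Critical value for a two-sided test at α = 0.02: z_{α/2} = 2.326.
Power = Φ(δ − 2.326) + Φ(−δ − 2.326) = Φ(0.688) + Φ(-5.341) = 0.7543 + 0.0000 = 0.7543.
Type II error: β = 1 − power = 1 − 0.7543 = 0.2457.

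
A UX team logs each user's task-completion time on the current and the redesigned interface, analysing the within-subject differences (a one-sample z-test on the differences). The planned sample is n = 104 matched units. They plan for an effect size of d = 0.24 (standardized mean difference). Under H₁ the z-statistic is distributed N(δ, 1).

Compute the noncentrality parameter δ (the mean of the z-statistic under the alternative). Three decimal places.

δ ≈ 2.448

δ = d·√n = 0.24 × √104 = 2.4475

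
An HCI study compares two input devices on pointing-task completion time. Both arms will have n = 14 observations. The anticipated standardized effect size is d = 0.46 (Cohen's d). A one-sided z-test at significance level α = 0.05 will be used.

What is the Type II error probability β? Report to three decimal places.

β ≈ 0.666

Noncentrality parameter: δ = d·√(n/2) = 0.46 × √(14/2) = 1.2170
Critical value for a one-sided test at α = 0.05: z_α = 1.645.
Power = P(Z > 1.645 − δ) = Φ(-0.428) = 0.3344.
Type II error: β = 1 − power = 1 − 0.3344 = 0.6656.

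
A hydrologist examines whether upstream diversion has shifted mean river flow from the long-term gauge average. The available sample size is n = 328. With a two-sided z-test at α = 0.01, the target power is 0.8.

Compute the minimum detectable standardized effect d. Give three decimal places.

d ≈ 0.189

Need Φ(δ − 2.576) = 0.8, so δ = 2.576 + 0.842 = 3.417.
(The second rejection-region term Φ(−δ − z_{α/2}) is negligible and dropped.)
δ = d·√n ⇒ d = δ/√n = 3.417/√328 = 0.1887.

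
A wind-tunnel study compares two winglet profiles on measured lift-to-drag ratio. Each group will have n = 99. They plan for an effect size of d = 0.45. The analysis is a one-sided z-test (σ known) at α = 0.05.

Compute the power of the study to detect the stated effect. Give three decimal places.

Power ≈ 0.936

Noncentrality parameter: δ = d·√(n/2) = 0.45 × √(99/2) = 3.1660
One-sided α = 0.05 → critical value z_{0.05} = 1.645.
Power = Φ(δ − 1.645) = Φ(1.521) = 0.9359.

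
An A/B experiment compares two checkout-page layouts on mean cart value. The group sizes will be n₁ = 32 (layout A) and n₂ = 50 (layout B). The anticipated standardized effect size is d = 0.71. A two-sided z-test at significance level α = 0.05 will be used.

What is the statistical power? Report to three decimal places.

Power ≈ 0.880

Noncentrality parameter: δ = d / √(1/n₁ + 1/n₂) = 0.71 / √(1/32 + 1/50) = 3.1363
Two-sided α = 0.05 → critical value z_{0.025} = 1.960.
Power = Φ(δ − 1.960) + Φ(−δ − 1.960) = Φ(1.176) + Φ(-5.096) = 0.8803 + 0.0000 = 0.8803.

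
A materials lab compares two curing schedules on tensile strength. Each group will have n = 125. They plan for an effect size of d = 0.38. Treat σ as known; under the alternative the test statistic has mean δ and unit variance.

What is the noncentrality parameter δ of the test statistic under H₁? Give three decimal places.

δ = d·√(n/2) = 0.38 × √(125/2) = 3.0042

δ ≈ 3.004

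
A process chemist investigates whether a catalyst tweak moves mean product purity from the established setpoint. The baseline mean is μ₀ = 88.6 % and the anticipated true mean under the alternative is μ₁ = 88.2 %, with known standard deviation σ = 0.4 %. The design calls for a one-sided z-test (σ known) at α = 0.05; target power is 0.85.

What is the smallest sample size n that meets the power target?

Standardized effect: d = |μ₁ − μ₀| / σ = |88.2 − 88.6| / 0.4 = 1.0000
For power 0.85 need Φ(δ − z_{0.05}) = 0.85, so δ = z_{0.05} + z_{0.15} = 1.645 + 1.036 = 2.681.
δ = d·√n ⇒ n = (δ/d)² = (2.681 / 1.0000)² = 7.19.
Rounding up, n = 8.

n = 8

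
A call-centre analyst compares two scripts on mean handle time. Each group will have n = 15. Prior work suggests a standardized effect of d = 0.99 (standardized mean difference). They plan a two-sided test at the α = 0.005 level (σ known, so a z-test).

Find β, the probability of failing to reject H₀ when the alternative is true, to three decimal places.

Noncentrality parameter: δ = d·√(n/2) = 0.99 × √(15/2) = 2.7112
Critical value for a two-sided test at α = 0.005: z_{α/2} = 2.807.
Power = Φ(δ − 2.807) + Φ(−δ − 2.807) = Φ(-0.096) + Φ(-5.518) = 0.4618 + 0.0000 = 0.4618.
Type II error: β = 1 − power = 1 − 0.4618 = 0.5382.

β ≈ 0.538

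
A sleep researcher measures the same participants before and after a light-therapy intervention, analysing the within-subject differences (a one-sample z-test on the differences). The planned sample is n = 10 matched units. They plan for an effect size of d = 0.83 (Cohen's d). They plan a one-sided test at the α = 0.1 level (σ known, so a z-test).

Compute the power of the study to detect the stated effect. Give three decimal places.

Power ≈ 0.910

Noncentrality parameter: δ = d·√n = 0.83 × √10 = 2.6247
Critical value for a one-sided test at α = 0.1: z_α = 1.282.
Power = Φ(δ − 1.282) = Φ(1.343) = 0.9104.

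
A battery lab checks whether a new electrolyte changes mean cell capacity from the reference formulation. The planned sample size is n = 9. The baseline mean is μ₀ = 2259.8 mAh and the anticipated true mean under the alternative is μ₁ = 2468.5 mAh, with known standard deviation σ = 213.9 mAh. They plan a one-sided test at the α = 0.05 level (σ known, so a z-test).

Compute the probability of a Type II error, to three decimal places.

Standardized effect: d = |μ₁ − μ₀| / σ = |2468.5 − 2259.8| / 213.9 = 0.9757
Noncentrality parameter: δ = d·√n = 0.9757 × √9 = 2.9271
Critical value for a one-sided test at α = 0.05: z_α = 1.645.
Power = Φ(δ − 1.645) = Φ(1.282) = 0.9001.
Type II error: β = 1 − power = 1 − 0.9001 = 0.0999.

β ≈ 0.100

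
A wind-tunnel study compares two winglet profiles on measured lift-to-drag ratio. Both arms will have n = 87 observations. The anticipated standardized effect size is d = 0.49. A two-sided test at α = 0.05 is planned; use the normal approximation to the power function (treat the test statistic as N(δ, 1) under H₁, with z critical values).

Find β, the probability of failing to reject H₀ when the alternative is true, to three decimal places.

Noncentrality parameter: δ = d·√(n/2) = 0.49 × √(87/2) = 3.2318
Critical value for a two-sided test at α = 0.05: z_{α/2} = 1.960.
Power = Φ(δ − 1.960) + Φ(−δ − 1.960) = Φ(1.272) + Φ(-5.192) = 0.8983 + 0.0000 = 0.8983.
Type II error: β = 1 − power = 1 − 0.8983 = 0.1017.

β ≈ 0.102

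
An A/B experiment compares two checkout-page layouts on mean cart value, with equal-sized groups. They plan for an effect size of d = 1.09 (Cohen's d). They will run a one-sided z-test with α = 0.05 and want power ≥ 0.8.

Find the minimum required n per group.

For power 0.8 need Φ(δ − z_{0.05}) = 0.8, so δ = z_{0.05} + z_{0.20} = 1.645 + 0.842 = 2.486.
δ = d·√(n/2) ⇒ n = 2(δ/d)² = 2 × (2.486 / 1.09)² = 10.41.
Rounding up, n = 11 per group.

n = 11 per group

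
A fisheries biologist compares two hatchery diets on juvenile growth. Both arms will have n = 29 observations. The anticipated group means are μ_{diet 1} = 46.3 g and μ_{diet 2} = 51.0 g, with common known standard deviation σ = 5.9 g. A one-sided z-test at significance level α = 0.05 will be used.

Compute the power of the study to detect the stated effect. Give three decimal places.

Power ≈ 0.918

Standardized effect: d = |μ_{diet 1} − μ_{diet 2}| / σ = |46.3 − 51.0| / 5.9 = 0.7966
Noncentrality parameter: δ = d·√(n/2) = 0.7966 × √(29/2) = 3.0334
Critical value for a one-sided test at α = 0.05: z_α = 1.645.
Power = Φ(δ − 1.645) = Φ(1.389) = 0.9175.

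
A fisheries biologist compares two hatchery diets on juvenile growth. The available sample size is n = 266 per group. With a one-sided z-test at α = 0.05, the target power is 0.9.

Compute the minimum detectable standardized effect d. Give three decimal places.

Need Φ(δ − 1.645) = 0.9, so δ = 1.645 + 1.282 = 2.926.
δ = d·√(n/2) ⇒ d = δ/√(n/2) = 2.926/√(266/2) = 0.2538.

d ≈ 0.254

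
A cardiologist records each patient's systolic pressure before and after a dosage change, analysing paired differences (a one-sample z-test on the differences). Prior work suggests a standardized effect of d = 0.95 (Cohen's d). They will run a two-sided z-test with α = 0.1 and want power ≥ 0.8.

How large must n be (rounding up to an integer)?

n = 7

For power 0.8 need Φ(δ − z_{0.05}) = 0.8, so δ = z_{0.05} + z_{0.20} = 1.645 + 0.842 = 2.486.
(Ignoring the negligible lower-tail rejection probability gives the usual closed-form inversion.)
δ = d·√n ⇒ n = (δ/d)² = (2.486 / 0.95)² = 6.85.
Rounding up, n = 7.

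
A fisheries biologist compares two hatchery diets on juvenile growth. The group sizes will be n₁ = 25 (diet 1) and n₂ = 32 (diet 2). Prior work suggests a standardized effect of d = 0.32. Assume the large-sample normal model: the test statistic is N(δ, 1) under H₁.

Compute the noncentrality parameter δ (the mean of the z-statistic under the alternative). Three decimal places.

The noncentrality parameter scales effect size by the design's sample-size factor: δ = d / √(1/n₁ + 1/n₂) = 0.32 / √(1/25 + 1/32) = 1.1988

δ ≈ 1.199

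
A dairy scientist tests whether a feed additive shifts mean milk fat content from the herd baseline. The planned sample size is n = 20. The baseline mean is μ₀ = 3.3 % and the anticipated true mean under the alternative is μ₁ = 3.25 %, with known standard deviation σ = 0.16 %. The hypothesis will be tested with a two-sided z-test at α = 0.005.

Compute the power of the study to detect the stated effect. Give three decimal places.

Power ≈ 0.079

Standardized effect: d = |μ₁ − μ₀| / σ = |3.25 − 3.3| / 0.16 = 0.3125
Noncentrality parameter: δ = d·√n = 0.3125 × √20 = 1.3975
Critical value for a two-sided test at α = 0.005: z_{α/2} = 2.807.
Power = Φ(δ − 2.807) + Φ(−δ − 2.807) = Φ(-1.409) + Φ(-4.205) = 0.0793 + 0.0000 = 0.0794.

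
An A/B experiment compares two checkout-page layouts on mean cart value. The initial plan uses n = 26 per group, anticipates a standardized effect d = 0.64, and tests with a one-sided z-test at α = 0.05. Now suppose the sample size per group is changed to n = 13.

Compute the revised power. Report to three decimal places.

With n = 13 per group: δ = d·√(n/2) = 0.64 × √(13/2) = 1.6317. Critical value z_{0.05} = 1.645.
Revised power = Φ(δ − 1.645) = Φ(-0.013) = 0.4947.

Power ≈ 0.495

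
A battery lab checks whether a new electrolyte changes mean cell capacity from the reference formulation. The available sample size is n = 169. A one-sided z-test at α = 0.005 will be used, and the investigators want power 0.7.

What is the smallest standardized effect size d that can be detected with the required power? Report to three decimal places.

d ≈ 0.238

Need Φ(δ − 2.576) = 0.7, so δ = 2.576 + 0.524 = 3.100.
δ = d·√n ⇒ d = δ/√n = 3.100/√169 = 0.2385.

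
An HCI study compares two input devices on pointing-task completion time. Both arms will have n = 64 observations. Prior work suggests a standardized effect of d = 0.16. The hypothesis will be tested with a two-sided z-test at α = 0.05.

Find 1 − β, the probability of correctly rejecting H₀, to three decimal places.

Noncentrality parameter: δ = d·√(n/2) = 0.16 × √(64/2) = 0.9051
Critical value for a two-sided test at α = 0.05: z_{α/2} = 1.960.
Power = Φ(δ − 1.960) + Φ(−δ − 1.960) = Φ(-1.055) + Φ(-2.865) = 0.1457 + 0.0021 = 0.1478.

Power ≈ 0.148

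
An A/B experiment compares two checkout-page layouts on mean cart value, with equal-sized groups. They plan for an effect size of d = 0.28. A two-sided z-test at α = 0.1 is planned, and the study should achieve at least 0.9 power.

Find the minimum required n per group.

For power 0.9 need Φ(δ − z_{0.05}) = 0.9, so δ = z_{0.05} + z_{0.10} = 1.645 + 1.282 = 2.926.
(Ignoring the negligible lower-tail rejection probability gives the usual closed-form inversion.)
δ = d·√(n/2) ⇒ n = 2(δ/d)² = 2 × (2.926 / 0.28)² = 218.47.
Rounding up, n = 219 per group.

n = 219 per group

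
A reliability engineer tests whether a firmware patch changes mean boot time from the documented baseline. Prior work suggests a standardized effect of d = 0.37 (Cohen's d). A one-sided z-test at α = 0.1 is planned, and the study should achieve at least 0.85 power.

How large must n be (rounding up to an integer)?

For power 0.85 need Φ(δ − z_{0.1}) = 0.85, so δ = z_{0.1} + z_{0.15} = 1.282 + 1.036 = 2.318.
δ = d·√n ⇒ n = (δ/d)² = (2.318 / 0.37)² = 39.25.
Round up to the next whole unit.

n = 40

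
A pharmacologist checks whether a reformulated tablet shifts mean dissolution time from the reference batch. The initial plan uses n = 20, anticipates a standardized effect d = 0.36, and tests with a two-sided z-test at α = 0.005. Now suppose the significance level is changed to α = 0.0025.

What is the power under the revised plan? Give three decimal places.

Power ≈ 0.079

δ = d·√n = 0.36 × √20 = 1.6100 (unchanged). New critical value: z_{0.0013} = 3.023.
Revised power = Φ(δ − 3.023) + Φ(−δ − 3.023) = Φ(-1.413) + Φ(-4.633) = 0.0788 + 0.0000 = 0.0788.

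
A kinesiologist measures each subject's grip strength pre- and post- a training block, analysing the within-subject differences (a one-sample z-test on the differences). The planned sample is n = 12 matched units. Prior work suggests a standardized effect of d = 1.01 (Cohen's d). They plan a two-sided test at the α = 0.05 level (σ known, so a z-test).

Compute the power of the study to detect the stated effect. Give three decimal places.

Noncentrality parameter: δ = d·√n = 1.01 × √12 = 3.4987
Two-sided α = 0.05 → critical value z_{0.025} = 1.960.
Power = Φ(δ − 1.960) + Φ(−δ − 1.960) = Φ(1.539) + Φ(-5.459) = 0.9381 + 0.0000 = 0.9381.

Power ≈ 0.938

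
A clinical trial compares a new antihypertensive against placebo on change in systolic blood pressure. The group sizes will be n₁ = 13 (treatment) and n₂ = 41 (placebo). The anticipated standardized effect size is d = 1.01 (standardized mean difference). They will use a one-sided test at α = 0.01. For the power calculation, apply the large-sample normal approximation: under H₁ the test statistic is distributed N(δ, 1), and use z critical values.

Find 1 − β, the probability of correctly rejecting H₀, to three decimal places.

Noncentrality parameter: δ = d / √(1/n₁ + 1/n₂) = 1.01 / √(1/13 + 1/41) = 3.1731
One-sided α = 0.01 → critical value z_{0.01} = 2.326.
Power = Φ(δ − 2.326) = Φ(0.847) = 0.8014.

Power ≈ 0.801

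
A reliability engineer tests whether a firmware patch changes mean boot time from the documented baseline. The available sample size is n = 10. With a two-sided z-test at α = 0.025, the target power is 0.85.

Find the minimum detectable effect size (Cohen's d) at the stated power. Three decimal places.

Required noncentrality: δ = z_{0.0125} + z_{0.15} = 2.241 + 1.036 = 3.278.
(Lower-tail contribution to power is negligible for δ > 0.)
δ = d·√n ⇒ d = δ/√n = 3.278/√10 = 1.0365.

d ≈ 1.037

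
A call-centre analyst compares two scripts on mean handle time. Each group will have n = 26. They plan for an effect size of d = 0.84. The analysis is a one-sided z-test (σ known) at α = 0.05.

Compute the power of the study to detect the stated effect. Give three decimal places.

Power ≈ 0.917

Noncentrality parameter: λ = d·√(n/2) = 0.84 × √(26/2) = 3.0287
One-sided α = 0.05 → critical value z_{0.05} = 1.645.
Power = Φ(λ − 1.645) = Φ(1.384) = 0.9168.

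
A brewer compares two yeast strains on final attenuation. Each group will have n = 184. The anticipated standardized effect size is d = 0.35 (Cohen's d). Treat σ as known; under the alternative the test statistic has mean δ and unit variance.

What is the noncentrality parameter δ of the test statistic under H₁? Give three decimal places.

δ = d·√(n/2) = 0.35 × √(184/2) = 3.3571

δ ≈ 3.357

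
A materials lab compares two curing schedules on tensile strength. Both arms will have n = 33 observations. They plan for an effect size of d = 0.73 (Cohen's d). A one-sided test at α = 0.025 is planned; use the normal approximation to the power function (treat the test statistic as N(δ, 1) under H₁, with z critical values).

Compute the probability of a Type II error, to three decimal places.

β ≈ 0.157

Noncentrality parameter: δ = d·√(n/2) = 0.73 × √(33/2) = 2.9653
One-sided α = 0.025 → critical value z_{0.025} = 1.960.
Power = Φ(δ − 1.960) = Φ(1.005) = 0.8426.
Type II error: β = 1 − power = 1 − 0.8426 = 0.1574.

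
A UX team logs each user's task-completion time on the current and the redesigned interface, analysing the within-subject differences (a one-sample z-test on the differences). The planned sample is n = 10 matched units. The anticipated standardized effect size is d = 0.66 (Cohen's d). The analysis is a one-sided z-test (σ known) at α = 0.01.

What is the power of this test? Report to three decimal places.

Noncentrality parameter: δ = d·√n = 0.66 × √10 = 2.0871
One-sided α = 0.01 → critical value z_{0.01} = 2.326.
Power = P(Z > 2.326 − δ) = Φ(-0.239) = 0.4055.

Power ≈ 0.405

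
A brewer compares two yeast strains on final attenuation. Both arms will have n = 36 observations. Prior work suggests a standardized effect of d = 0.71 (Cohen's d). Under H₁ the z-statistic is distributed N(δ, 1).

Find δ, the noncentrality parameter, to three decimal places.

The noncentrality parameter scales effect size by the design's sample-size factor: δ = d·√(n/2) = 0.71 × √(36/2) = 3.0123

δ ≈ 3.012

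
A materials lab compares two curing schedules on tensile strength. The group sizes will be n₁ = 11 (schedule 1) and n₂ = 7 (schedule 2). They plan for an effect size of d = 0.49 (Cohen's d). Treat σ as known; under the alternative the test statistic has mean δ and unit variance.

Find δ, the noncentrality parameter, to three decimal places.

The noncentrality parameter scales effect size by the design's sample-size factor: δ = d / √(1/n₁ + 1/n₂) = 0.49 / √(1/11 + 1/7) = 1.0135

δ ≈ 1.013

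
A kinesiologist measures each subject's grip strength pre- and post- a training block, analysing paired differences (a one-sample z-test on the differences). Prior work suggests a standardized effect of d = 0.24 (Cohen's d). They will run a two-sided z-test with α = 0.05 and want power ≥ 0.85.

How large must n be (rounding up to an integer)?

n = 156

For power 0.85 need Φ(δ − z_{0.025}) = 0.85, so δ = z_{0.025} + z_{0.15} = 1.960 + 1.036 = 2.996.
(The Φ(−δ − z_{α/2}) term is vanishingly small for δ > 0 and is dropped in the standard sample-size formula.)
δ = d·√n ⇒ n = (δ/d)² = (2.996 / 0.24)² = 155.87.
Rounding up, n = 156.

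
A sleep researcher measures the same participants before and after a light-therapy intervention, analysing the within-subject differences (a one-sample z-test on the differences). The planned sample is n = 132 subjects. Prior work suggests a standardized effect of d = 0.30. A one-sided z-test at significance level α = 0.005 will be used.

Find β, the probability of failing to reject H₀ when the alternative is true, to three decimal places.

β ≈ 0.192

Noncentrality parameter: δ = d·√n = 0.30 × √132 = 3.4467
One-sided α = 0.005 → critical value z_{0.005} = 2.576.
Power = Φ(δ − 2.576) = Φ(0.871) = 0.8081.
Type II error: β = 1 − power = 1 − 0.8081 = 0.1919.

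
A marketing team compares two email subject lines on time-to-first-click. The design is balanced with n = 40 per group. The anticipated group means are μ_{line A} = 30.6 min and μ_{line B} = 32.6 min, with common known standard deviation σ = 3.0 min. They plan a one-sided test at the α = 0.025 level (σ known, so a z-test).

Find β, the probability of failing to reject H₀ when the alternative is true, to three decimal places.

Standardized effect: d = |μ_{line A} − μ_{line B}| / σ = |30.6 − 32.6| / 3.0 = 0.6667
Noncentrality parameter: δ = d·√(n/2) = 0.6667 × √(40/2) = 2.9814
Critical value for a one-sided test at α = 0.025: z_α = 1.960.
Power = Φ(δ − 1.960) = Φ(1.021) = 0.8465.
Type II error: β = 1 − power = 1 − 0.8465 = 0.1535.

β ≈ 0.154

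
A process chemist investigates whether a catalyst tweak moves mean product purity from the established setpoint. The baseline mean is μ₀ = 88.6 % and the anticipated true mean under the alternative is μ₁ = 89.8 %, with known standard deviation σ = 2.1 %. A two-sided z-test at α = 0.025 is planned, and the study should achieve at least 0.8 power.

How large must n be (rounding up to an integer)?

Standardized effect: d = |μ₁ − μ₀| / σ = |89.8 − 88.6| / 2.1 = 0.5714
For power 0.8 need Φ(δ − z_{0.0125}) = 0.8, so δ = z_{0.0125} + z_{0.20} = 2.241 + 0.842 = 3.083.
(The Φ(−δ − z_{α/2}) term is vanishingly small for δ > 0 and is dropped in the standard sample-size formula.)
δ = d·√n ⇒ n = (δ/d)² = (3.083 / 0.5714)² = 29.11.
Round up to the next whole unit.

n = 30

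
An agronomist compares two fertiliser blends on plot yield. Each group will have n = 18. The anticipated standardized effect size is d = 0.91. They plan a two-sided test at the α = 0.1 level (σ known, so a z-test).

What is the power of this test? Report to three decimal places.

Power ≈ 0.861

Noncentrality parameter: δ = d·√(n/2) = 0.91 × √(18/2) = 2.7300
Two-sided α = 0.1 → critical value z_{0.05} = 1.645.
Power = Φ(δ − 1.645) + Φ(−δ − 1.645) = Φ(1.085) + Φ(-4.375) = 0.8611 + 0.0000 = 0.8611.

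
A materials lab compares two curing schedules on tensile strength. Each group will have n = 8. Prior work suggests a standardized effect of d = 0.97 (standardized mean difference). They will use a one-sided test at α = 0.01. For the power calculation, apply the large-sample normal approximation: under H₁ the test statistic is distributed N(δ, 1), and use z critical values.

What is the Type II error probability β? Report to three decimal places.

β ≈ 0.650

Noncentrality parameter: δ = d·√(n/2) = 0.97 × √(8/2) = 1.9400
Critical value for a one-sided test at α = 0.01: z_α = 2.326.
Power = Φ(δ − 2.326) = Φ(-0.386) = 0.3496.
Type II error: β = 1 − power = 1 − 0.3496 = 0.6504.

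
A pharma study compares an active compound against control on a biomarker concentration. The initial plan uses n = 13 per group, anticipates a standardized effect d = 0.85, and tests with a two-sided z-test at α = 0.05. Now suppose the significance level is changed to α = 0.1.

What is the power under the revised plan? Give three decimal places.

Power ≈ 0.699

δ = d·√(n/2) = 0.85 × √(13/2) = 2.1671 (unchanged). New critical value: z_{0.05} = 1.645.
Revised power = Φ(δ − 1.645) + Φ(−δ − 1.645) = Φ(0.522) + Φ(-3.812) = 0.6992 + 0.0001 = 0.6993.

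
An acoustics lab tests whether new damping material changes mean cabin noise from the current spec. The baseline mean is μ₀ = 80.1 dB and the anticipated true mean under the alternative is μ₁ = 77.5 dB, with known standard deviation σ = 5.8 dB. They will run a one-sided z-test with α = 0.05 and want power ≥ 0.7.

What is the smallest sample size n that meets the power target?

Standardized effect: d = |μ₁ − μ₀| / σ = |77.5 − 80.1| / 5.8 = 0.4483
For power 0.7 need Φ(δ − z_{0.05}) = 0.7, so δ = z_{0.05} + z_{0.30} = 1.645 + 0.524 = 2.169.
δ = d·√n ⇒ n = (δ/d)² = (2.169 / 0.4483)² = 23.42.
Rounding up, n = 24.

n = 24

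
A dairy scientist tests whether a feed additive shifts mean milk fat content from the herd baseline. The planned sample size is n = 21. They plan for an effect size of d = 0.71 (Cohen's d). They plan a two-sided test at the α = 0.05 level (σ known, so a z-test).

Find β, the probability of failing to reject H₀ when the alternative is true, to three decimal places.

Noncentrality parameter: δ = d·√n = 0.71 × √21 = 3.2536
Two-sided α = 0.05 → critical value z_{0.025} = 1.960.
Power = Φ(δ − 1.960) + Φ(−δ − 1.960) = Φ(1.294) + Φ(-5.214) = 0.9021 + 0.0000 = 0.9021.
Type II error: β = 1 − power = 1 − 0.9021 = 0.0979.

β ≈ 0.098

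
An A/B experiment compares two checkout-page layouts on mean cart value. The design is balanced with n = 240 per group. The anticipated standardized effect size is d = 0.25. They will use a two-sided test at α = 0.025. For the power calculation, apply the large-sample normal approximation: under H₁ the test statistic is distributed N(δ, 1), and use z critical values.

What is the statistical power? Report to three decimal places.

Power ≈ 0.690

Noncentrality parameter: δ = d·√(n/2) = 0.25 × √(240/2) = 2.7386
Critical value for a two-sided test at α = 0.025: z_{α/2} = 2.241.
Power = Φ(δ − 2.241) + Φ(−δ − 2.241) = Φ(0.497) + Φ(-4.980) = 0.6905 + 0.0000 = 0.6905.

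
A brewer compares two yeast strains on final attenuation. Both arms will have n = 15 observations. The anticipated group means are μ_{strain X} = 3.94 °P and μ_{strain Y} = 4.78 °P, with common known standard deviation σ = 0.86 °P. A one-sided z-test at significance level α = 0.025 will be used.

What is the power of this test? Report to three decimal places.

Power ≈ 0.763

Standardized effect: d = |μ_{strain X} − μ_{strain Y}| / σ = |3.94 − 4.78| / 0.86 = 0.9767
Noncentrality parameter: δ = d·√(n/2) = 0.9767 × √(15/2) = 2.6749
One-sided α = 0.025 → critical value z_{0.025} = 1.960.
Power = P(Z > 1.960 − δ) = Φ(0.715) = 0.7627.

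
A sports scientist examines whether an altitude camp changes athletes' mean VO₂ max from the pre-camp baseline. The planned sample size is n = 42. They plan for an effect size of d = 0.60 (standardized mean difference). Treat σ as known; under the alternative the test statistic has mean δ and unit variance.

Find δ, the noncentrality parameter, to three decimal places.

δ = d·√n = 0.60 × √42 = 3.8884

δ ≈ 3.888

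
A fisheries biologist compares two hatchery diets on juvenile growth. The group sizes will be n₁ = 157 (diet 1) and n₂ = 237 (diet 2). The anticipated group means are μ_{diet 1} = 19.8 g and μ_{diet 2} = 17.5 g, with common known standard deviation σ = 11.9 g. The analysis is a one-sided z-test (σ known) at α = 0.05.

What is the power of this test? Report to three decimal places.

Power ≈ 0.592

Standardized effect: d = |μ_{diet 1} − μ_{diet 2}| / σ = |19.8 − 17.5| / 11.9 = 0.1933
Noncentrality parameter: δ = d / √(1/n₁ + 1/n₂) = 0.1933 / √(1/157 + 1/237) = 1.8783
One-sided α = 0.05 → critical value z_{0.05} = 1.645.
Power = P(Z > 1.645 − δ) = Φ(0.233) = 0.5923.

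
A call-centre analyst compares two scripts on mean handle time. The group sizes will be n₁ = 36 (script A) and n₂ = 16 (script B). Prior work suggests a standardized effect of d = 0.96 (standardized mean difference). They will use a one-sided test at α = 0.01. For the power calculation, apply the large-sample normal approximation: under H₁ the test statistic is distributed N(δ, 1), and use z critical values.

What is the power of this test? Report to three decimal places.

Noncentrality parameter: δ = d / √(1/n₁ + 1/n₂) = 0.96 / √(1/36 + 1/16) = 3.1951
Critical value for a one-sided test at α = 0.01: z_α = 2.326.
Power = Φ(δ − 2.326) = Φ(0.869) = 0.8075.

Power ≈ 0.808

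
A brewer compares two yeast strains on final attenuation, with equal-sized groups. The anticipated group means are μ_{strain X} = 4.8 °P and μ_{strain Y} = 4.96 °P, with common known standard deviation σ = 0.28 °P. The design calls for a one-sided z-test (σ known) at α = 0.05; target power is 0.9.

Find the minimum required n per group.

Standardized effect: d = |μ_{strain X} − μ_{strain Y}| / σ = |4.8 − 4.96| / 0.28 = 0.5714
For power 0.9 need Φ(δ − z_{0.05}) = 0.9, so δ = z_{0.05} + z_{0.10} = 1.645 + 1.282 = 2.926.
δ = d·√(n/2) ⇒ n = 2(δ/d)² = 2 × (2.926 / 0.5714)² = 52.45.
Rounding up, n = 53 per group.

n = 53 per group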